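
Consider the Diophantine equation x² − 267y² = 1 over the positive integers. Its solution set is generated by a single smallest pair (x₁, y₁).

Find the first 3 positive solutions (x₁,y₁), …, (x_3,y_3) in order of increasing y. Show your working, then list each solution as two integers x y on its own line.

√267 = [16; 2,1,15,1,2,32, …], period ℓ=6 (even) → k=5
a_0=16:  p_0=16·1+0=16,  q_0=16·0+1=1
…
a_4=1:  p_4=1·768+49=817,  q_4=1·47+3=50
a_5=2:  p_5=2·817+768=2402,  q_5=2·50+47=147
fundamental: x₁=2402, y₁=147  (since 5769604 − 267·21609 = 1)
k=2:  x_2 = 2402·2402+267·147·147 = 11539207,  y_2 = 2402·147+147·2402 = 706188
k=3:  x_3 = 2402·11539207+267·147·706188 = 55434348026,  y_3 = 2402·706188+147·11539207 = 3392527005

2402 147
11539207 706188
55434348026 3392527005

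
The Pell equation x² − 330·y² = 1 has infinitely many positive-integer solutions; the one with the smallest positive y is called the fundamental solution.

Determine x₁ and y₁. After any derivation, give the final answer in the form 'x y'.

109 6

√330 = [18; 6,36, …], period ℓ=2 (even) → k=1
step 0: (18, 1)  from 18·(1,0) + (0,1)
step 1: (109, 6)  from 6·(18,1) + (1,0)
(x₁, y₁) = (109, 6);  109² − 330·6² = 1 ✓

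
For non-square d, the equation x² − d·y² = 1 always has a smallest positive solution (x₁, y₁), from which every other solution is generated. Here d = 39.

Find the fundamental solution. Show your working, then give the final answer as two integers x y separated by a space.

25 4

d=39: √d = [6; 4,12] (ℓ=2, even), read p_1/q_1
step 0: (6, 1)  from 6·(1,0) + (0,1)
step 1: (25, 4)  from 4·(6,1) + (1,0)
→ (25, 4).  Check: 25²=625, 39·4²=624, difference 1.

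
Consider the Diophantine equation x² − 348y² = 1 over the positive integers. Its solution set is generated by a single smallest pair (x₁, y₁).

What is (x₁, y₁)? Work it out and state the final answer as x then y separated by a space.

[18; 1,1,1,8,1,1,1,36] for √348; ℓ=8 ⇒ convergent index 7
i=0: a=18 ⇒ p=18, q=1
…
i=3: a=1 ⇒ p=56, q=3
i=4: a=8 ⇒ p=485, q=26
…
i=6: a=1 ⇒ p=1026, q=55
i=7: a=1 ⇒ p=1567, q=84
(x₁, y₁) = (1567, 84);  1567² − 348·84² = 1 ✓

1567 84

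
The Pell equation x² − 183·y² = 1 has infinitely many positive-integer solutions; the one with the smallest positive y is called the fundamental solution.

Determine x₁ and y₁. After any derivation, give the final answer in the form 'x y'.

487 36

√183 = [13; 1,1,8,1,1,26, …], period ℓ=6 (even) → k=5
a_0=13:  p_0=13·1+0=13,  q_0=13·0+1=1
…
a_2=1:  p_2=1·14+13=27,  q_2=1·1+1=2
…
a_4=1:  p_4=1·230+27=257,  q_4=1·17+2=19
a_5=1:  p_5=1·257+230=487,  q_5=1·19+17=36
fundamental: x₁=487, y₁=36  (since 237169 − 183·1296 = 1)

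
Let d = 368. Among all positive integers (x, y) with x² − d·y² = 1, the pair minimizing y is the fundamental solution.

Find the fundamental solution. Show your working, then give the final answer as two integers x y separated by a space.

1151 60

√368 = [19; 5,2,5,38, …], period ℓ=4 (even) → k=3
k=0  a_k=19  p_k/q_k = 19/1
…
k=2  a_k=2  p_k/q_k = 211/11
k=3  a_k=5  p_k/q_k = 1151/60
(x₁, y₁) = (1151, 60);  1151² − 368·60² = 1 ✓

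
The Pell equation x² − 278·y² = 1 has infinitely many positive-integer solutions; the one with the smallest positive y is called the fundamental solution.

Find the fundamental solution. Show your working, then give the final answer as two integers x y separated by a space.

d=278: √d = [16; 1,2,16,2,1,32] (ℓ=6, even), read p_5/q_5
k=0  a_k=16  p_k/q_k = 16/1
…
k=3  a_k=16  p_k/q_k = 817/49
k=4  a_k=2  p_k/q_k = 1684/101
k=5  a_k=1  p_k/q_k = 2501/150
(x₁, y₁) = (2501, 150);  2501² − 278·150² = 1 ✓

2501 150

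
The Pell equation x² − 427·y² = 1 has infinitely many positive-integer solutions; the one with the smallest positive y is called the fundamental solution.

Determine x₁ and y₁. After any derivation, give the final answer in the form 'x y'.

[20; 1,1,1,40] for √427; ℓ=4 ⇒ convergent index 3
k=0  a_k=20  p_k/q_k = 20/1
k=1  a_k=1  p_k/q_k = 21/1
k=2  a_k=1  p_k/q_k = 41/2
k=3  a_k=1  p_k/q_k = 62/3
(x₁, y₁) = (62, 3);  62² − 427·3² = 1 ✓

62 3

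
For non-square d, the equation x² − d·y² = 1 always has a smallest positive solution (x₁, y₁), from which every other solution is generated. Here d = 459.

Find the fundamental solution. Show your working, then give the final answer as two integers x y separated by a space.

√459 = [21; 2,2,1,4,21,4,1,2,2,42, …], period ℓ=10 (even) → k=9
i=0: a=21 ⇒ p=21, q=1
i=1: a=2 ⇒ p=43, q=2
i=2: a=2 ⇒ p=107, q=5
…
i=8: a=2 ⇒ p=212079, q=9899
i=9: a=2 ⇒ p=499850, q=23331
(x₁, y₁) = (499850, 23331);  499850² − 459·23331² = 1 ✓

499850 23331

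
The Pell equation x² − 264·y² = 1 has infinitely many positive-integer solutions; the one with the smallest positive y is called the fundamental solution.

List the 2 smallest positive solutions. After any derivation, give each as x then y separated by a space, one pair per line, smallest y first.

65 4
8449 520

√264 = [16; 4,32, …], period ℓ=2 (even) → k=1
k=0  a_k=16  p_k/q_k = 16/1
k=1  a_k=4  p_k/q_k = 65/4
→ (65, 4).  Check: 65²=4225, 264·4²=4224, difference 1.
k=2:  x_2 = 65·65+264·4·4 = 8449,  y_2 = 65·4+4·65 = 520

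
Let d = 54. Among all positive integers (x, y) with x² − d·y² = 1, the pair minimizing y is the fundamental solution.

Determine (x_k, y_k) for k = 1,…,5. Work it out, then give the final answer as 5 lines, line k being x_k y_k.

√54 → a₀=7, period (2,1,6,1,2,14); ℓ=6 even so k=5
i=0: a=7 ⇒ p=7, q=1
i=1: a=2 ⇒ p=15, q=2
…
i=4: a=1 ⇒ p=169, q=23
i=5: a=2 ⇒ p=485, q=66
fundamental: x₁=485, y₁=66  (since 235225 − 54·4356 = 1)
(485+66√54)^2 = 470449 + 64020√54
(485+66√54)^3 = 456335045 + 62099334√54
(485+66√54)^4 = 442644523201 + 60236289960√54
(485+66√54)^5 = 429364731169925 + 58429139161866√54

485 66
470449 64020
456335045 62099334
442644523201 60236289960
429364731169925 58429139161866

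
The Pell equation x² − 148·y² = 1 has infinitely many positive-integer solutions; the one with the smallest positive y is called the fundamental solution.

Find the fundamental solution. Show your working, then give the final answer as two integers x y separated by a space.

73 6

√148 = [12; 6,24, …], period ℓ=2 (even) → k=1
k=0  a_k=12  p_k/q_k = 12/1
k=1  a_k=6  p_k/q_k = 73/6
(x₁, y₁) = (73, 6);  73² − 148·6² = 1 ✓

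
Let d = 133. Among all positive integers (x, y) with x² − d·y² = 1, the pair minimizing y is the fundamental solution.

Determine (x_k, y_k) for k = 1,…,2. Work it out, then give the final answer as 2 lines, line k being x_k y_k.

2588599 224460
13401689565601 1162073863080

√133 = [11; 1,1,7,5,1,…,1,1,22, …], period ℓ=16 (even) → k=15
step 0: (11, 1)  from 11·(1,0) + (0,1)
step 1: (12, 1)  from 1·(11,1) + (1,0)
step 2: (23, 2)  from 1·(12,1) + (11,1)
step 3: (173, 15)  from 7·(23,2) + (12,1)
…
step 6: (1949, 169)  from 1·(1061,92) + (888,77)
…
step 8: (7969, 691)  from 2·(3010,261) + (1949,169)
step 9: (10979, 952)  from 1·(7969,691) + (3010,261)
step 10: (18948, 1643)  from 1·(10979,952) + (7969,691)
step 11: (29927, 2595)  from 1·(18948,1643) + (10979,952)
…
step 14: (1378591, 119539)  from 1·(1210008,104921) + (168583,14618)
step 15: (2588599, 224460)  from 1·(1378591,119539) + (1210008,104921)
→ (2588599, 224460).  Check: 2588599²=6700844782801, 133·224460²=6700844782800, difference 1.
(x_2, y_2) = (2588599·2588599 + 133·224460·224460, 2588599·224460 + 224460·2588599) = (13401689565601, 1162073863080)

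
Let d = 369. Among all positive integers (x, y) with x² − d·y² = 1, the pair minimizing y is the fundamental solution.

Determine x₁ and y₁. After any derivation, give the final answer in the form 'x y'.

[19; 4,1,3,2,7,4,7,2,3,1,4,38] for √369; ℓ=12 ⇒ convergent index 11
step 0: (19, 1)  from 19·(1,0) + (0,1)
…
step 2: (96, 5)  from 1·(77,4) + (19,1)
step 3: (365, 19)  from 3·(96,5) + (77,4)
…
step 6: (25414, 1323)  from 4·(6147,320) + (826,43)
…
step 8: (393504, 20485)  from 2·(184045,9581) + (25414,1323)
…
step 10: (1758061, 91521)  from 1·(1364557,71036) + (393504,20485)
step 11: (8396801, 437120)  from 4·(1758061,91521) + (1364557,71036)
(x₁, y₁) = (8396801, 437120);  8396801² − 369·437120² = 1 ✓

8396801 437120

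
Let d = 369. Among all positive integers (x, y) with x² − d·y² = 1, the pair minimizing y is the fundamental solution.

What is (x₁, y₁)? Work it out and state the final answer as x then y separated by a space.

d=369: √d = [19; 4,1,3,2,7,4,7,2,3,1,4,38] (ℓ=12, even), read p_11/q_11
step 0: (19, 1)  from 19·(1,0) + (0,1)
…
step 2: (96, 5)  from 1·(77,4) + (19,1)
…
step 5: (6147, 320)  from 7·(826,43) + (365,19)
step 6: (25414, 1323)  from 4·(6147,320) + (826,43)
…
step 8: (393504, 20485)  from 2·(184045,9581) + (25414,1323)
step 9: (1364557, 71036)  from 3·(393504,20485) + (184045,9581)
step 10: (1758061, 91521)  from 1·(1364557,71036) + (393504,20485)
step 11: (8396801, 437120)  from 4·(1758061,91521) + (1364557,71036)
(x₁, y₁) = (8396801, 437120);  8396801² − 369·437120² = 1 ✓

8396801 437120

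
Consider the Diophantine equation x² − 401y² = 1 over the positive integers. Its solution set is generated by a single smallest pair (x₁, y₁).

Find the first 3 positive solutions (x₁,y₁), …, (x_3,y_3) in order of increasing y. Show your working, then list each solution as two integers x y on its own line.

801 40
1283201 64080
2055687201 102656120

√401 = [20; 40, …], period ℓ=1 (odd) → k=1
step 0: (20, 1)  from 20·(1,0) + (0,1)
step 1: (801, 40)  from 40·(20,1) + (1,0)
→ (801, 40).  Check: 801²=641601, 401·40²=641600, difference 1.
(801+40√401)^2 = 1283201 + 64080√401
(801+40√401)^3 = 2055687201 + 102656120√401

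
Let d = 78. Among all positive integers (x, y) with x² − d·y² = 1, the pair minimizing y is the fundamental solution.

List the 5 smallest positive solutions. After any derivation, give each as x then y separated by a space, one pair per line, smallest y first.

53 6
5617 636
595349 67410
63101377 7144824
6688150613 757283934

√78 → a₀=8, period (1,4,1,16); ℓ=4 even so k=3
step 0: (8, 1)  from 8·(1,0) + (0,1)
step 1: (9, 1)  from 1·(8,1) + (1,0)
step 2: (44, 5)  from 4·(9,1) + (8,1)
step 3: (53, 6)  from 1·(44,5) + (9,1)
fundamental: x₁=53, y₁=6  (since 2809 − 78·36 = 1)
n=2: (53,6)∘(53,6) = (53·53+78·6·6, 53·6+6·53) = (5617,636)
n=3: (5617,636)∘(53,6) = (53·5617+78·6·636, 53·636+6·5617) = (595349,67410)
n=4: (595349,67410)∘(53,6) = (53·595349+78·6·67410, 53·67410+6·595349) = (63101377,7144824)
n=5: (63101377,7144824)∘(53,6) = (53·63101377+78·6·7144824, 53·7144824+6·63101377) = (6688150613,757283934)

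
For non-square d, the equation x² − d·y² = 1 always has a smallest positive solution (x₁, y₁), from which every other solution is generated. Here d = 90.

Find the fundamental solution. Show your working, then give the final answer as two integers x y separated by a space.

19 2

√90 = [9; 2,18, …], period ℓ=2 (even) → k=1
i=0: a=9 ⇒ p=9, q=1
i=1: a=2 ⇒ p=19, q=2
(x₁, y₁) = (19, 2);  19² − 90·2² = 1 ✓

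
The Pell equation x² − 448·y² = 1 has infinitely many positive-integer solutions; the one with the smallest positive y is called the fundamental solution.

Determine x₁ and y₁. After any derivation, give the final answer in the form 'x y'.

127 6

d=448: √d = [21; 6,42] (ℓ=2, even), read p_1/q_1
i=0: a=21 ⇒ p=21, q=1
i=1: a=6 ⇒ p=127, q=6
fundamental: x₁=127, y₁=6  (since 16129 − 448·36 = 1)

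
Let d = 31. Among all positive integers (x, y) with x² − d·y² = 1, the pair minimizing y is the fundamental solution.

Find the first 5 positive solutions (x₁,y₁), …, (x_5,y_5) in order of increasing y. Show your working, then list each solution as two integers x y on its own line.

1520 273
4620799 829920
14047227440 2522956527
42703566796801 7669787012160
129818829015047600 23316149994009873

d=31: √d = [5; 1,1,3,5,3,1,1,10] (ℓ=8, even), read p_7/q_7
k=0  a_k=5  p_k/q_k = 5/1
k=1  a_k=1  p_k/q_k = 6/1
k=2  a_k=1  p_k/q_k = 11/2
k=3  a_k=3  p_k/q_k = 39/7
k=4  a_k=5  p_k/q_k = 206/37
k=5  a_k=3  p_k/q_k = 657/118
k=6  a_k=1  p_k/q_k = 863/155
k=7  a_k=1  p_k/q_k = 1520/273
(x₁, y₁) = (1520, 273);  1520² − 31·273² = 1 ✓
(1520+273√31)^2 = 4620799 + 829920√31
(1520+273√31)^3 = 14047227440 + 2522956527√31
(1520+273√31)^4 = 42703566796801 + 7669787012160√31
(1520+273√31)^5 = 129818829015047600 + 23316149994009873√31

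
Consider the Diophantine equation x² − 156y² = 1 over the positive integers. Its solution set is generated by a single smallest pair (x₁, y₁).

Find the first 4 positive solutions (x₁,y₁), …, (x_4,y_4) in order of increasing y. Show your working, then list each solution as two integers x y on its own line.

25 2
1249 100
62425 4998
3120001 249800

√156 = [12; 2,24, …], period ℓ=2 (even) → k=1
k=0  a_k=12  p_k/q_k = 12/1
k=1  a_k=2  p_k/q_k = 25/2
fundamental: x₁=25, y₁=2  (since 625 − 156·4 = 1)
n=2: (25,2)∘(25,2) = (25·25+156·2·2, 25·2+2·25) = (1249,100)
n=3: (1249,100)∘(25,2) = (25·1249+156·2·100, 25·100+2·1249) = (62425,4998)
n=4: (62425,4998)∘(25,2) = (25·62425+156·2·4998, 25·4998+2·62425) = (3120001,249800)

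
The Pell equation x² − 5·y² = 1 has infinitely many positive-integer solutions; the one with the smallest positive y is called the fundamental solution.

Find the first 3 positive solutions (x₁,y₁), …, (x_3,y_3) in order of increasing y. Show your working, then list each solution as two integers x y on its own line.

√5 → a₀=2, period (4); ℓ=1 odd so k=1
i=0: a=2 ⇒ p=2, q=1
i=1: a=4 ⇒ p=9, q=4
fundamental: x₁=9, y₁=4  (since 81 − 5·16 = 1)
k=2:  x_2 = 9·9+5·4·4 = 161,  y_2 = 9·4+4·9 = 72
k=3:  x_3 = 9·161+5·4·72 = 2889,  y_3 = 9·72+4·161 = 1292

9 4
161 72
2889 1292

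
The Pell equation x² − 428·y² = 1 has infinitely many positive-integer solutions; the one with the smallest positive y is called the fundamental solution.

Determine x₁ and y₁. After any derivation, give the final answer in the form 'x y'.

√428 → a₀=20, period (1,2,4,1,5,10,5,1,4,2,1,40); ℓ=12 even so k=11
k=0  a_k=20  p_k/q_k = 20/1
…
k=3  a_k=4  p_k/q_k = 269/13
…
k=6  a_k=10  p_k/q_k = 19571/946
…
k=10  a_k=2  p_k/q_k = 1273708/61567
k=11  a_k=1  p_k/q_k = 1850887/89466
fundamental: x₁=1850887, y₁=89466  (since 3425782686769 − 428·8004165156 = 1)

1850887 89466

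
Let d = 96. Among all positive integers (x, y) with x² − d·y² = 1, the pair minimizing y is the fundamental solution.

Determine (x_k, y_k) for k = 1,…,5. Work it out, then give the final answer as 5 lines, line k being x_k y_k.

d=96: √d = [9; 1,3,1,18] (ℓ=4, even), read p_3/q_3
k=0  a_k=9  p_k/q_k = 9/1
…
k=2  a_k=3  p_k/q_k = 39/4
k=3  a_k=1  p_k/q_k = 49/5
fundamental: x₁=49, y₁=5  (since 2401 − 96·25 = 1)
(x_2, y_2) = (49·49 + 96·5·5, 49·5 + 5·49) = (4801, 490)
(x_3, y_3) = (49·4801 + 96·5·490, 49·490 + 5·4801) = (470449, 48015)
(x_4, y_4) = (49·470449 + 96·5·48015, 49·48015 + 5·470449) = (46099201, 4704980)
(x_5, y_5) = (49·46099201 + 96·5·4704980, 49·4704980 + 5·46099201) = (4517251249, 461040025)

49 5
4801 490
470449 48015
46099201 4704980
4517251249 461040025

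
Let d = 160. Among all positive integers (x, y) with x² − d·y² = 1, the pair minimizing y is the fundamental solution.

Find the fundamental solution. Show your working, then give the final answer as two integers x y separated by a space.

721 57

d=160: √d = [12; 1,1,1,5,1,1,1,24] (ℓ=8, even), read p_7/q_7
a_0=12:  p_0=12·1+0=12,  q_0=12·0+1=1
…
a_2=1:  p_2=1·13+12=25,  q_2=1·1+1=2
…
a_6=1:  p_6=1·253+215=468,  q_6=1·20+17=37
a_7=1:  p_7=1·468+253=721,  q_7=1·37+20=57
(x₁, y₁) = (721, 57);  721² − 160·57² = 1 ✓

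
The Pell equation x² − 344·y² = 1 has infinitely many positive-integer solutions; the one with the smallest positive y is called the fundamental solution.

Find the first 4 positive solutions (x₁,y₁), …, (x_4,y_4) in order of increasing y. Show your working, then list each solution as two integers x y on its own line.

d=344: √d = [18; 1,1,4,1,3,1,4,1,1,36] (ℓ=10, even), read p_9/q_9
i=0: a=18 ⇒ p=18, q=1
…
i=2: a=1 ⇒ p=37, q=2
i=3: a=4 ⇒ p=167, q=9
i=4: a=1 ⇒ p=204, q=11
i=5: a=3 ⇒ p=779, q=42
i=6: a=1 ⇒ p=983, q=53
…
i=8: a=1 ⇒ p=5694, q=307
i=9: a=1 ⇒ p=10405, q=561
→ (10405, 561).  Check: 10405²=108264025, 344·561²=108264024, difference 1.
k=2:  x_2 = 10405·10405+344·561·561 = 216528049,  y_2 = 10405·561+561·10405 = 11674410
k=3:  x_3 = 10405·216528049+344·561·11674410 = 4505948689285,  y_3 = 10405·11674410+561·216528049 = 242944471539
k=4:  x_4 = 10405·4505948689285+344·561·242944471539 = 93768792007492801,  y_4 = 10405·242944471539+561·4505948689285 = 5055674441052180

10405 561
216528049 11674410
4505948689285 242944471539
93768792007492801 5055674441052180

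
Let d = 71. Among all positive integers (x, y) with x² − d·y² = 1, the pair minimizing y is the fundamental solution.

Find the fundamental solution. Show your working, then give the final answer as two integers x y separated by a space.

3480 413

√71 → a₀=8, period (2,2,1,7,1,2,2,16); ℓ=8 even so k=7
a_0=8:  p_0=8·1+0=8,  q_0=8·0+1=1
a_1=2:  p_1=2·8+1=17,  q_1=2·1+0=2
…
a_6=2:  p_6=2·514+455=1483,  q_6=2·61+54=176
a_7=2:  p_7=2·1483+514=3480,  q_7=2·176+61=413
→ (3480, 413).  Check: 3480²=12110400, 71·413²=12110399, difference 1.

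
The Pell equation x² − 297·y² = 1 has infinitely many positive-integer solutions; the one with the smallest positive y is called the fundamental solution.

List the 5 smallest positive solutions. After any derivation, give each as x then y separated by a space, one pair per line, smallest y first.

√297 = [17; 4,3,1,1,2,1,1,3,4,34, …], period ℓ=10 (even) → k=9
k=0  a_k=17  p_k/q_k = 17/1
…
k=4  a_k=1  p_k/q_k = 517/30
k=5  a_k=2  p_k/q_k = 1327/77
k=6  a_k=1  p_k/q_k = 1844/107
…
k=8  a_k=3  p_k/q_k = 11357/659
k=9  a_k=4  p_k/q_k = 48599/2820
→ (48599, 2820).  Check: 48599²=2361862801, 297·2820²=2361862800, difference 1.
k=2:  x_2 = 48599·48599+297·2820·2820 = 4723725601,  y_2 = 48599·2820+2820·48599 = 274098360
k=3:  x_3 = 48599·4723725601+297·2820·274098360 = 459136680917399,  y_3 = 48599·274098360+2820·4723725601 = 26641812392460
k=4:  x_4 = 48599·459136680917399+297·2820·26641812392460 = 44627167107085622401,  y_4 = 48599·26641812392460+2820·459136680917399 = 2589530880648228720
k=5:  x_5 = 48599·44627167107085622401+297·2820·2589530880648228720 = 4337671388015371645214999,  y_5 = 48599·2589530880648228720+2820·44627167107085622401 = 251697222510604722734100

48599 2820
4723725601 274098360
459136680917399 26641812392460
44627167107085622401 2589530880648228720
4337671388015371645214999 251697222510604722734100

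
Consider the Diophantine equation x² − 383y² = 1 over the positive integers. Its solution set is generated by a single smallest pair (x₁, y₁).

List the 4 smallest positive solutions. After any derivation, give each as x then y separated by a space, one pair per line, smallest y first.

18768 959
704475647 35997024
26443197867024 1351184291905
992571874432137217 50718053544949056

√383 → a₀=19, period (1,1,3,19,3,1,1,38); ℓ=8 even so k=7
k=0  a_k=19  p_k/q_k = 19/1
…
k=3  a_k=3  p_k/q_k = 137/7
…
k=6  a_k=1  p_k/q_k = 10705/547
k=7  a_k=1  p_k/q_k = 18768/959
(x₁, y₁) = (18768, 959);  18768² − 383·959² = 1 ✓
n=2: (18768,959)∘(18768,959) = (18768·18768+383·959·959, 18768·959+959·18768) = (704475647,35997024)
n=3: (704475647,35997024)∘(18768,959) = (18768·704475647+383·959·35997024, 18768·35997024+959·704475647) = (26443197867024,1351184291905)
n=4: (26443197867024,1351184291905)∘(18768,959) = (18768·26443197867024+383·959·1351184291905, 18768·1351184291905+959·26443197867024) = (992571874432137217,50718053544949056)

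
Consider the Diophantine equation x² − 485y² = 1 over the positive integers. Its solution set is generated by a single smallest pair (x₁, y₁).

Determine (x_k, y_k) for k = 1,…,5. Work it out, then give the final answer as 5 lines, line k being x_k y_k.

969 44
1877921 85272
3639409929 165257092
7053174564481 320268159024
13669048666554249 620679526931420

d=485: √d = [22; 44] (ℓ=1, odd), read p_1/q_1
k=0  a_k=22  p_k/q_k = 22/1
k=1  a_k=44  p_k/q_k = 969/44
fundamental: x₁=969, y₁=44  (since 938961 − 485·1936 = 1)
n=2: (969,44)∘(969,44) = (969·969+485·44·44, 969·44+44·969) = (1877921,85272)
n=3: (1877921,85272)∘(969,44) = (969·1877921+485·44·85272, 969·85272+44·1877921) = (3639409929,165257092)
n=4: (3639409929,165257092)∘(969,44) = (969·3639409929+485·44·165257092, 969·165257092+44·3639409929) = (7053174564481,320268159024)
n=5: (7053174564481,320268159024)∘(969,44) = (969·7053174564481+485·44·320268159024, 969·320268159024+44·7053174564481) = (13669048666554249,620679526931420)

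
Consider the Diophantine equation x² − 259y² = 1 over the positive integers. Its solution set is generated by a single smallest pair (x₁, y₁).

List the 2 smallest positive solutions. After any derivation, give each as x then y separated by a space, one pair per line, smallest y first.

847225 52644
1435580401249 89202625800

√259 → a₀=16, period (10,1,2,3,4,3,2,1,10,32); ℓ=10 even so k=9
k=0  a_k=16  p_k/q_k = 16/1
k=1  a_k=10  p_k/q_k = 161/10
k=2  a_k=1  p_k/q_k = 177/11
…
k=8  a_k=1  p_k/q_k = 79196/4921
k=9  a_k=10  p_k/q_k = 847225/52644
fundamental: x₁=847225, y₁=52644  (since 717790200625 − 259·2771390736 = 1)
n=2: (847225,52644)∘(847225,52644) = (847225·847225+259·52644·52644, 847225·52644+52644·847225) = (1435580401249,89202625800)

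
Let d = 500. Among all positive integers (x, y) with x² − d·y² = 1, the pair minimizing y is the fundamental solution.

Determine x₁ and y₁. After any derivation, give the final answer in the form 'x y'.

[22; 2,1,3,2,1,…,1,2,44] for √500; ℓ=14 ⇒ convergent index 13
k=0  a_k=22  p_k/q_k = 22/1
k=1  a_k=2  p_k/q_k = 45/2
k=2  a_k=1  p_k/q_k = 67/3
…
k=4  a_k=2  p_k/q_k = 559/25
…
k=7  a_k=10  p_k/q_k = 14445/646
k=8  a_k=1  p_k/q_k = 15809/707
k=9  a_k=1  p_k/q_k = 30254/1353
k=10  a_k=2  p_k/q_k = 76317/3413
k=11  a_k=3  p_k/q_k = 259205/11592
k=12  a_k=1  p_k/q_k = 335522/15005
k=13  a_k=2  p_k/q_k = 930249/41602
(x₁, y₁) = (930249, 41602);  930249² − 500·41602² = 1 ✓

930249 41602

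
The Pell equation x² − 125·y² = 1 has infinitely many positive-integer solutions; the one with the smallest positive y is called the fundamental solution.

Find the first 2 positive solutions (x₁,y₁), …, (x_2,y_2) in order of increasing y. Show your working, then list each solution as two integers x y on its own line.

[11; 5,1,1,5,22] for √125; ℓ=5 ⇒ convergent index 9
k=0  a_k=11  p_k/q_k = 11/1
k=1  a_k=5  p_k/q_k = 56/5
…
k=3  a_k=1  p_k/q_k = 123/11
k=4  a_k=5  p_k/q_k = 682/61
…
k=6  a_k=5  p_k/q_k = 76317/6826
k=7  a_k=1  p_k/q_k = 91444/8179
k=8  a_k=1  p_k/q_k = 167761/15005
k=9  a_k=5  p_k/q_k = 930249/83204
→ (930249, 83204).  Check: 930249²=865363202001, 125·83204²=865363202000, difference 1.
(x_2, y_2) = (930249·930249 + 125·83204·83204, 930249·83204 + 83204·930249) = (1730726404001, 154800875592)

930249 83204
1730726404001 154800875592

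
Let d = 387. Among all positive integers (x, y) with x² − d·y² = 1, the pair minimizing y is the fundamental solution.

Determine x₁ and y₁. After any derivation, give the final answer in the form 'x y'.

[19; 1,2,19,2,1,38] for √387; ℓ=6 ⇒ convergent index 5
k=0  a_k=19  p_k/q_k = 19/1
…
k=2  a_k=2  p_k/q_k = 59/3
k=3  a_k=19  p_k/q_k = 1141/58
k=4  a_k=2  p_k/q_k = 2341/119
k=5  a_k=1  p_k/q_k = 3482/177
(x₁, y₁) = (3482, 177);  3482² − 387·177² = 1 ✓

3482 177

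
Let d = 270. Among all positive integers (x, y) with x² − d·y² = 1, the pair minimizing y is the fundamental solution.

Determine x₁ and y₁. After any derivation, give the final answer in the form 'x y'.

5291 322

√270 = [16; 2,3,6,3,2,32, …], period ℓ=6 (even) → k=5
step 0: (16, 1)  from 16·(1,0) + (0,1)
step 1: (33, 2)  from 2·(16,1) + (1,0)
…
step 4: (2284, 139)  from 3·(723,44) + (115,7)
step 5: (5291, 322)  from 2·(2284,139) + (723,44)
→ (5291, 322).  Check: 5291²=27994681, 270·322²=27994680, difference 1.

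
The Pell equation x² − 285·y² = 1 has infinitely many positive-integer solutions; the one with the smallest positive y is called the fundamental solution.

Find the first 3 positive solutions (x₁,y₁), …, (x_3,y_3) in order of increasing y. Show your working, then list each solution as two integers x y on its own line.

[16; 1,7,2,7,1,32] for √285; ℓ=6 ⇒ convergent index 5
step 0: (16, 1)  from 16·(1,0) + (0,1)
step 1: (17, 1)  from 1·(16,1) + (1,0)
…
step 3: (287, 17)  from 2·(135,8) + (17,1)
step 4: (2144, 127)  from 7·(287,17) + (135,8)
step 5: (2431, 144)  from 1·(2144,127) + (287,17)
fundamental: x₁=2431, y₁=144  (since 5909761 − 285·20736 = 1)
(x_2, y_2) = (2431·2431 + 285·144·144, 2431·144 + 144·2431) = (11819521, 700128)
(x_3, y_3) = (2431·11819521 + 285·144·700128, 2431·700128 + 144·11819521) = (57466508671, 3404022192)

2431 144
11819521 700128
57466508671 3404022192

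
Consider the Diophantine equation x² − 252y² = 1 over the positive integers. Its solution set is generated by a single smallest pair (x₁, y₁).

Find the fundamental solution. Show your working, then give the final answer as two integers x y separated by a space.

√252 = [15; 1,6,1,30, …], period ℓ=4 (even) → k=3
step 0: (15, 1)  from 15·(1,0) + (0,1)
…
step 2: (111, 7)  from 6·(16,1) + (15,1)
step 3: (127, 8)  from 1·(111,7) + (16,1)
(x₁, y₁) = (127, 8);  127² − 252·8² = 1 ✓

127 8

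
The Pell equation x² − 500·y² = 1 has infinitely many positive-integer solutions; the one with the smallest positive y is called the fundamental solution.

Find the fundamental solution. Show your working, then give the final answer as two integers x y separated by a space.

[22; 2,1,3,2,1,…,1,2,44] for √500; ℓ=14 ⇒ convergent index 13
k=0  a_k=22  p_k/q_k = 22/1
k=1  a_k=2  p_k/q_k = 45/2
…
k=3  a_k=3  p_k/q_k = 246/11
…
k=6  a_k=1  p_k/q_k = 1364/61
k=7  a_k=10  p_k/q_k = 14445/646
…
k=12  a_k=1  p_k/q_k = 335522/15005
k=13  a_k=2  p_k/q_k = 930249/41602
fundamental: x₁=930249, y₁=41602  (since 865363202001 − 500·1730726404 = 1)

930249 41602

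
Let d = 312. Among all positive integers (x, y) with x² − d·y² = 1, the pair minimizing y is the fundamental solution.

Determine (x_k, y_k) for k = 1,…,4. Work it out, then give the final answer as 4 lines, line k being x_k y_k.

53 3
5617 318
595349 33705
63101377 3572412

[17; 1,1,1,34] for √312; ℓ=4 ⇒ convergent index 3
i=0: a=17 ⇒ p=17, q=1
i=1: a=1 ⇒ p=18, q=1
i=2: a=1 ⇒ p=35, q=2
i=3: a=1 ⇒ p=53, q=3
(x₁, y₁) = (53, 3);  53² − 312·3² = 1 ✓
(53+3√312)^2 = 5617 + 318√312
(53+3√312)^3 = 595349 + 33705√312
(53+3√312)^4 = 63101377 + 3572412√312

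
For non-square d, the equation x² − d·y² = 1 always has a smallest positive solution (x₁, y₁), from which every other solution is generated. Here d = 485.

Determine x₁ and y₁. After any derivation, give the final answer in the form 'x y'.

d=485: √d = [22; 44] (ℓ=1, odd), read p_1/q_1
k=0  a_k=22  p_k/q_k = 22/1
k=1  a_k=44  p_k/q_k = 969/44
→ (969, 44).  Check: 969²=938961, 485·44²=938960, difference 1.

969 44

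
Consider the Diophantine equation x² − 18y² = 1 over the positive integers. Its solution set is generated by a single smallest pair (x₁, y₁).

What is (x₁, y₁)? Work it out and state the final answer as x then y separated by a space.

[4; 4,8] for √18; ℓ=2 ⇒ convergent index 1
a_0=4:  p_0=4·1+0=4,  q_0=4·0+1=1
a_1=4:  p_1=4·4+1=17,  q_1=4·1+0=4
(x₁, y₁) = (17, 4);  17² − 18·4² = 1 ✓

17 4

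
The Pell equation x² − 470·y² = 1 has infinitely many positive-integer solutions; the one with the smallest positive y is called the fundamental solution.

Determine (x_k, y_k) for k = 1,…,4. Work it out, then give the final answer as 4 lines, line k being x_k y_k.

1691 78
5718961 263796
19341524411 892157994
65413029839041 3017278071912

d=470: √d = [21; 1,2,8,2,1,42] (ℓ=6, even), read p_5/q_5
k=0  a_k=21  p_k/q_k = 21/1
…
k=3  a_k=8  p_k/q_k = 542/25
k=4  a_k=2  p_k/q_k = 1149/53
k=5  a_k=1  p_k/q_k = 1691/78
→ (1691, 78).  Check: 1691²=2859481, 470·78²=2859480, difference 1.
(1691+78√470)^2 = 5718961 + 263796√470
(1691+78√470)^3 = 19341524411 + 892157994√470
(1691+78√470)^4 = 65413029839041 + 3017278071912√470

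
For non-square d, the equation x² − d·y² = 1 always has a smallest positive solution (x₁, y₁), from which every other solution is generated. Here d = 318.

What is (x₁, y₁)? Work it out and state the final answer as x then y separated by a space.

107 6

[17; 1,4,1,34] for √318; ℓ=4 ⇒ convergent index 3
step 0: (17, 1)  from 17·(1,0) + (0,1)
…
step 2: (89, 5)  from 4·(18,1) + (17,1)
step 3: (107, 6)  from 1·(89,5) + (18,1)
→ (107, 6).  Check: 107²=11449, 318·6²=11448, difference 1.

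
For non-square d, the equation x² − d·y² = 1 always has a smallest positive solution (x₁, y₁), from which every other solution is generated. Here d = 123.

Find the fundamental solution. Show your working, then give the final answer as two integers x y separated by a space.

√123 → a₀=11, period (11,22); ℓ=2 even so k=1
k=0  a_k=11  p_k/q_k = 11/1
k=1  a_k=11  p_k/q_k = 122/11
(x₁, y₁) = (122, 11);  122² − 123·11² = 1 ✓

122 11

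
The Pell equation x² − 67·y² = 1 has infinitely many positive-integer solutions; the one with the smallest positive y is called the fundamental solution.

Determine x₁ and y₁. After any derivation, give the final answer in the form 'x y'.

48842 5967

d=67: √d = [8; 5,2,1,1,7,1,1,2,5,16] (ℓ=10, even), read p_9/q_9
k=0  a_k=8  p_k/q_k = 8/1
k=1  a_k=5  p_k/q_k = 41/5
k=2  a_k=2  p_k/q_k = 90/11
…
k=4  a_k=1  p_k/q_k = 221/27
…
k=6  a_k=1  p_k/q_k = 1899/232
k=7  a_k=1  p_k/q_k = 3577/437
k=8  a_k=2  p_k/q_k = 9053/1106
k=9  a_k=5  p_k/q_k = 48842/5967
→ (48842, 5967).  Check: 48842²=2385540964, 67·5967²=2385540963, difference 1.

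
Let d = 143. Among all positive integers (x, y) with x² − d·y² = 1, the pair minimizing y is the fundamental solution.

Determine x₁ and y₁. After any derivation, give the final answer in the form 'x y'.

√143 = [11; 1,22, …], period ℓ=2 (even) → k=1
k=0  a_k=11  p_k/q_k = 11/1
k=1  a_k=1  p_k/q_k = 12/1
→ (12, 1).  Check: 12²=144, 143·1²=143, difference 1.

12 1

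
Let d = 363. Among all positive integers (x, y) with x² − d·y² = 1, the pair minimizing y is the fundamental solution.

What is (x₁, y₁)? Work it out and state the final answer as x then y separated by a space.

√363 → a₀=19, period (19,38); ℓ=2 even so k=1
a_0=19:  p_0=19·1+0=19,  q_0=19·0+1=1
a_1=19:  p_1=19·19+1=362,  q_1=19·1+0=19
fundamental: x₁=362, y₁=19  (since 131044 − 363·361 = 1)

362 19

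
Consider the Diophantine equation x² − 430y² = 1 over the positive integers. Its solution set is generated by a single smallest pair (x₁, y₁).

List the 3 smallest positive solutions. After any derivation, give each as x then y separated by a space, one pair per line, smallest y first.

√430 = [20; 1,2,1,3,1,…,2,1,40, …], period ℓ=14 (even) → k=13
i=0: a=20 ⇒ p=20, q=1
i=1: a=1 ⇒ p=21, q=1
…
i=5: a=1 ⇒ p=394, q=19
…
i=7: a=8 ⇒ p=21794, q=1051
…
i=9: a=1 ⇒ p=155233, q=7486
…
i=11: a=1 ⇒ p=754371, q=36379
i=12: a=2 ⇒ p=2107880, q=101651
i=13: a=1 ⇒ p=2862251, q=138030
fundamental: x₁=2862251, y₁=138030  (since 8192480787001 − 430·19052280900 = 1)
(2862251+138030√430)^2 = 16384961574001 + 790153011060√430
(2862251+138030√430)^3 = 93795745300289010251 + 4523232492118854090√430

2862251 138030
16384961574001 790153011060
93795745300289010251 4523232492118854090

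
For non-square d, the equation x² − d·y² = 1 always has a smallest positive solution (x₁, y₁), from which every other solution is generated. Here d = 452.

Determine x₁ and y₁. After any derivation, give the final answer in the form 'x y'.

√452 → a₀=21, period (3,1,5,3,10,3,5,1,3,42); ℓ=10 even so k=9
a_0=21:  p_0=21·1+0=21,  q_0=21·0+1=1
…
a_2=1:  p_2=1·64+21=85,  q_2=1·3+1=4
…
a_5=10:  p_5=10·1552+489=16009,  q_5=10·73+23=753
…
a_7=5:  p_7=5·49579+16009=263904,  q_7=5·2332+753=12413
a_8=1:  p_8=1·263904+49579=313483,  q_8=1·12413+2332=14745
a_9=3:  p_9=3·313483+263904=1204353,  q_9=3·14745+12413=56648
(x₁, y₁) = (1204353, 56648);  1204353² − 452·56648² = 1 ✓

1204353 56648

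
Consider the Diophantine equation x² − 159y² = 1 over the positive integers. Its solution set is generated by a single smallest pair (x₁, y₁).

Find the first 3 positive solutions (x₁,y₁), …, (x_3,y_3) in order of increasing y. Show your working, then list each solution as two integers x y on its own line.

1324 105
3505951 278040
9283756924 736249815

√159 → a₀=12, period (1,1,1,1,3,1,1,1,1,24); ℓ=10 even so k=9
step 0: (12, 1)  from 12·(1,0) + (0,1)
step 1: (13, 1)  from 1·(12,1) + (1,0)
…
step 7: (517, 41)  from 1·(290,23) + (227,18)
step 8: (807, 64)  from 1·(517,41) + (290,23)
step 9: (1324, 105)  from 1·(807,64) + (517,41)
→ (1324, 105).  Check: 1324²=1752976, 159·105²=1752975, difference 1.
(1324+105√159)^2 = 3505951 + 278040√159
(1324+105√159)^3 = 9283756924 + 736249815√159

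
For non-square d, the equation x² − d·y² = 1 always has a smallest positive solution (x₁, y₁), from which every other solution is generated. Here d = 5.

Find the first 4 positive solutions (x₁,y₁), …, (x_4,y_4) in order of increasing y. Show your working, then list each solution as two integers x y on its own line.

9 4
161 72
2889 1292
51841 23184

d=5: √d = [2; 4] (ℓ=1, odd), read p_1/q_1
a_0=2:  p_0=2·1+0=2,  q_0=2·0+1=1
a_1=4:  p_1=4·2+1=9,  q_1=4·1+0=4
(x₁, y₁) = (9, 4);  9² − 5·4² = 1 ✓
(9+4√5)^2 = 161 + 72√5
(9+4√5)^3 = 2889 + 1292√5
(9+4√5)^4 = 51841 + 23184√5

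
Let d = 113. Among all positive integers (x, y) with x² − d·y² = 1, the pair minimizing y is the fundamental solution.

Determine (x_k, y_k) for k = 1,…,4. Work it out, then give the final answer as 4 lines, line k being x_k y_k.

1204353 113296
2900932297217 272896754976
6987493029899166849 657328051091107760
16830816386073401651890177 1583310020631184911403584

√113 → a₀=10, period (1,1,1,2,2,1,1,1,20); ℓ=9 odd so k=17
i=0: a=10 ⇒ p=10, q=1
i=1: a=1 ⇒ p=11, q=1
i=2: a=1 ⇒ p=21, q=2
…
i=7: a=1 ⇒ p=489, q=46
i=8: a=1 ⇒ p=776, q=73
…
i=10: a=1 ⇒ p=16785, q=1579
i=11: a=1 ⇒ p=32794, q=3085
…
i=14: a=2 ⇒ p=313483, q=29490
…
i=16: a=1 ⇒ p=758918, q=71393
i=17: a=1 ⇒ p=1204353, q=113296
(x₁, y₁) = (1204353, 113296);  1204353² − 113·113296² = 1 ✓
(x_2, y_2) = (1204353·1204353 + 113·113296·113296, 1204353·113296 + 113296·1204353) = (2900932297217, 272896754976)
(x_3, y_3) = (1204353·2900932297217 + 113·113296·272896754976, 1204353·272896754976 + 113296·2900932297217) = (6987493029899166849, 657328051091107760)
(x_4, y_4) = (1204353·6987493029899166849 + 113·113296·657328051091107760, 1204353·657328051091107760 + 113296·6987493029899166849) = (16830816386073401651890177, 1583310020631184911403584)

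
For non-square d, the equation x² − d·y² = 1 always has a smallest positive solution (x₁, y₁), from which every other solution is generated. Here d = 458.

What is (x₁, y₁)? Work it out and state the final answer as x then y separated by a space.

22899 1070

[21; 2,2,42] for √458; ℓ=3 ⇒ convergent index 5
k=0  a_k=21  p_k/q_k = 21/1
…
k=3  a_k=42  p_k/q_k = 4537/212
k=4  a_k=2  p_k/q_k = 9181/429
k=5  a_k=2  p_k/q_k = 22899/1070
→ (22899, 1070).  Check: 22899²=524364201, 458·1070²=524364200, difference 1.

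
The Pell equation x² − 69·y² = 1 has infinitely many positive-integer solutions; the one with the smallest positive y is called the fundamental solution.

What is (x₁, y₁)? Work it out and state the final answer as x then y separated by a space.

[8; 3,3,1,4,1,3,3,16] for √69; ℓ=8 ⇒ convergent index 7
k=0  a_k=8  p_k/q_k = 8/1
…
k=6  a_k=3  p_k/q_k = 2384/287
k=7  a_k=3  p_k/q_k = 7775/936
fundamental: x₁=7775, y₁=936  (since 60450625 − 69·876096 = 1)

7775 936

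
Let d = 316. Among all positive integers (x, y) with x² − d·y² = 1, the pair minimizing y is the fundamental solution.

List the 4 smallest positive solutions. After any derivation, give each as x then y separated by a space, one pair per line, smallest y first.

√316 → a₀=17, period (1,3,2,8,2,3,1,34); ℓ=8 even so k=7
a_0=17:  p_0=17·1+0=17,  q_0=17·0+1=1
…
a_2=3:  p_2=3·18+17=71,  q_2=3·1+1=4
a_3=2:  p_3=2·71+18=160,  q_3=2·4+1=9
…
a_5=2:  p_5=2·1351+160=2862,  q_5=2·76+9=161
a_6=3:  p_6=3·2862+1351=9937,  q_6=3·161+76=559
a_7=1:  p_7=1·9937+2862=12799,  q_7=1·559+161=720
fundamental: x₁=12799, y₁=720  (since 163814401 − 316·518400 = 1)
(12799+720√316)^2 = 327628801 + 18430560√316
(12799+720√316)^3 = 8386642035199 + 471785474160√316
(12799+720√316)^4 = 214681262489395201 + 12076764549117120√316

12799 720
327628801 18430560
8386642035199 471785474160
214681262489395201 12076764549117120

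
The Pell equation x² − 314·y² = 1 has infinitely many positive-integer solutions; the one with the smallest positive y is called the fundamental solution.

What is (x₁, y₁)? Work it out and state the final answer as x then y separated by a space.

392499 22150

[17; 1,2,1,1,2,1,34] for √314; ℓ=7 ⇒ convergent index 13
a_0=17:  p_0=17·1+0=17,  q_0=17·0+1=1
a_1=1:  p_1=1·17+1=18,  q_1=1·1+0=1
…
a_3=1:  p_3=1·53+18=71,  q_3=1·3+1=4
…
a_5=2:  p_5=2·124+71=319,  q_5=2·7+4=18
…
a_7=34:  p_7=34·443+319=15381,  q_7=34·25+18=868
a_8=1:  p_8=1·15381+443=15824,  q_8=1·868+25=893
…
a_12=2:  p_12=2·109882+62853=282617,  q_12=2·6201+3547=15949
a_13=1:  p_13=1·282617+109882=392499,  q_13=1·15949+6201=22150
(x₁, y₁) = (392499, 22150);  392499² − 314·22150² = 1 ✓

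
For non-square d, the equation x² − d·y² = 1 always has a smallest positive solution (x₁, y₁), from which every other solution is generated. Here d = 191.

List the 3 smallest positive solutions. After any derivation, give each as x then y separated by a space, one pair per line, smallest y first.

8994000 650783
161784071999999 11706284604000
2910171887135973018000 210572647456751349217

[13; 1,4,1,1,3,…,4,1,26] for √191; ℓ=16 ⇒ convergent index 15
a_0=13:  p_0=13·1+0=13,  q_0=13·0+1=1
a_1=1:  p_1=1·13+1=14,  q_1=1·1+0=1
…
a_3=1:  p_3=1·69+14=83,  q_3=1·5+1=6
a_4=1:  p_4=1·83+69=152,  q_4=1·6+5=11
a_5=3:  p_5=3·152+83=539,  q_5=3·11+6=39
a_6=2:  p_6=2·539+152=1230,  q_6=2·39+11=89
a_7=2:  p_7=2·1230+539=2999,  q_7=2·89+39=217
a_8=13:  p_8=13·2999+1230=40217,  q_8=13·217+89=2910
…
a_10=2:  p_10=2·83433+40217=207083,  q_10=2·6037+2910=14984
a_11=3:  p_11=3·207083+83433=704682,  q_11=3·14984+6037=50989
a_12=1:  p_12=1·704682+207083=911765,  q_12=1·50989+14984=65973
…
a_14=4:  p_14=4·1616447+911765=7377553,  q_14=4·116962+65973=533821
a_15=1:  p_15=1·7377553+1616447=8994000,  q_15=1·533821+116962=650783
→ (8994000, 650783).  Check: 8994000²=80892036000000, 191·650783²=80892035999999, difference 1.
n=2: (8994000,650783)∘(8994000,650783) = (8994000·8994000+191·650783·650783, 8994000·650783+650783·8994000) = (161784071999999,11706284604000)
n=3: (161784071999999,11706284604000)∘(8994000,650783) = (8994000·161784071999999+191·650783·11706284604000, 8994000·11706284604000+650783·161784071999999) = (2910171887135973018000,210572647456751349217)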